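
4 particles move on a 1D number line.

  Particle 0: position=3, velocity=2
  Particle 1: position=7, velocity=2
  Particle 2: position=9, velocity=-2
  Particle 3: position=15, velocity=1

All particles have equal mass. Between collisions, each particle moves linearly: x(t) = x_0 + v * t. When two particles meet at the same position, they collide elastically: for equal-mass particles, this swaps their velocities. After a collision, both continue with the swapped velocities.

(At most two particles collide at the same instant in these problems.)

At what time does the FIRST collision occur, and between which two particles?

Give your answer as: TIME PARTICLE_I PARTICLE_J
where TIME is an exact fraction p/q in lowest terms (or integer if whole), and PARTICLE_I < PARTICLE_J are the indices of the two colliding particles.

Answer: 1/2 1 2

Derivation:
Pair (0,1): pos 3,7 vel 2,2 -> not approaching (rel speed 0 <= 0)
Pair (1,2): pos 7,9 vel 2,-2 -> gap=2, closing at 4/unit, collide at t=1/2
Pair (2,3): pos 9,15 vel -2,1 -> not approaching (rel speed -3 <= 0)
Earliest collision: t=1/2 between 1 and 2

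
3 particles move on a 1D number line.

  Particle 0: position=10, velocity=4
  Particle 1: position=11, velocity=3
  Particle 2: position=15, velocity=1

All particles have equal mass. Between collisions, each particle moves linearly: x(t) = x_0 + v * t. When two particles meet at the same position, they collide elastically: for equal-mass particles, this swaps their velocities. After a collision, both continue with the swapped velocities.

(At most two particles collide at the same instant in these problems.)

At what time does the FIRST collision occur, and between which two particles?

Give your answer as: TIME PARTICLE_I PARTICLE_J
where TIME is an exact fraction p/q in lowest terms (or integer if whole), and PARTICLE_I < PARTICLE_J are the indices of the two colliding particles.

Answer: 1 0 1

Derivation:
Pair (0,1): pos 10,11 vel 4,3 -> gap=1, closing at 1/unit, collide at t=1
Pair (1,2): pos 11,15 vel 3,1 -> gap=4, closing at 2/unit, collide at t=2
Earliest collision: t=1 between 0 and 1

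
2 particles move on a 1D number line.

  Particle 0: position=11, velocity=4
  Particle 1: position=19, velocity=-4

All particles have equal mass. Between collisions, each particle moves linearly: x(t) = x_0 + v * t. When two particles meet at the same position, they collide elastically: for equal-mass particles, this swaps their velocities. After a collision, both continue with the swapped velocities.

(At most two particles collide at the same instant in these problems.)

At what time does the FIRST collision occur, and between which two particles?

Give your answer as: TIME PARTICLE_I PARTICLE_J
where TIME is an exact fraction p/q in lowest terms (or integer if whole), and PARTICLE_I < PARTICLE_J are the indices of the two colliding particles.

Pair (0,1): pos 11,19 vel 4,-4 -> gap=8, closing at 8/unit, collide at t=1
Earliest collision: t=1 between 0 and 1

Answer: 1 0 1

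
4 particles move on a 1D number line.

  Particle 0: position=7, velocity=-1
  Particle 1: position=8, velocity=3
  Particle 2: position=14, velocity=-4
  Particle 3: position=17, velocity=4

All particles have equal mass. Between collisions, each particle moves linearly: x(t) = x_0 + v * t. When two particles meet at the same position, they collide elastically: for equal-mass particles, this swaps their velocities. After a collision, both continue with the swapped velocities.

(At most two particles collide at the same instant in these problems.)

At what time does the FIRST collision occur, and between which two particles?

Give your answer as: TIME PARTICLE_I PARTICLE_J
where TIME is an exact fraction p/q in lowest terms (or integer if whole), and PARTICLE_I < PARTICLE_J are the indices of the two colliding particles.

Pair (0,1): pos 7,8 vel -1,3 -> not approaching (rel speed -4 <= 0)
Pair (1,2): pos 8,14 vel 3,-4 -> gap=6, closing at 7/unit, collide at t=6/7
Pair (2,3): pos 14,17 vel -4,4 -> not approaching (rel speed -8 <= 0)
Earliest collision: t=6/7 between 1 and 2

Answer: 6/7 1 2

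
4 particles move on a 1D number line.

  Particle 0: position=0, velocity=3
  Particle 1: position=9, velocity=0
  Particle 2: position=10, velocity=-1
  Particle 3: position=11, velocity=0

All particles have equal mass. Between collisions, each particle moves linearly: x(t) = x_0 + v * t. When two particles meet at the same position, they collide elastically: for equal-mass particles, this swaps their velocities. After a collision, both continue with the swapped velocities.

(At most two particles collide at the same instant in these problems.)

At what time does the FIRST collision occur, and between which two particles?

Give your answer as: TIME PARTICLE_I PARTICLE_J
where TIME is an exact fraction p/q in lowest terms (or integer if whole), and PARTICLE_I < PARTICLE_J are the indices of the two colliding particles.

Pair (0,1): pos 0,9 vel 3,0 -> gap=9, closing at 3/unit, collide at t=3
Pair (1,2): pos 9,10 vel 0,-1 -> gap=1, closing at 1/unit, collide at t=1
Pair (2,3): pos 10,11 vel -1,0 -> not approaching (rel speed -1 <= 0)
Earliest collision: t=1 between 1 and 2

Answer: 1 1 2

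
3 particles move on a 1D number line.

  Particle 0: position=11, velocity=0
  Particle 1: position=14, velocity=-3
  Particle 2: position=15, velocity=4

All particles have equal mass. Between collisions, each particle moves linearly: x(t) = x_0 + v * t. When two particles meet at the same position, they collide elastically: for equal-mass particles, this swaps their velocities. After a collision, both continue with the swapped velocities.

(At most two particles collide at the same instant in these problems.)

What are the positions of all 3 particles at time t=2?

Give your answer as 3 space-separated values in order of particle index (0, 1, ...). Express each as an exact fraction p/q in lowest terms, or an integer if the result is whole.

Collision at t=1: particles 0 and 1 swap velocities; positions: p0=11 p1=11 p2=19; velocities now: v0=-3 v1=0 v2=4
Advance to t=2 (no further collisions before then); velocities: v0=-3 v1=0 v2=4; positions = 8 11 23

Answer: 8 11 23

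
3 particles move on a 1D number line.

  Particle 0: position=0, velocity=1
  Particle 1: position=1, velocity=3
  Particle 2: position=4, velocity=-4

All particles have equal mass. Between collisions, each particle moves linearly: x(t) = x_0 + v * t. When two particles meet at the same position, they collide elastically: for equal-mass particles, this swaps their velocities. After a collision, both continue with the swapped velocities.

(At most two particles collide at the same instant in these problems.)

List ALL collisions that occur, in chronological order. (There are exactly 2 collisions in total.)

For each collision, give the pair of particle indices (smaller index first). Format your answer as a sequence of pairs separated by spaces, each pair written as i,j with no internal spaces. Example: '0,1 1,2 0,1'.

Collision at t=3/7: particles 1 and 2 swap velocities; positions: p0=3/7 p1=16/7 p2=16/7; velocities now: v0=1 v1=-4 v2=3
Collision at t=4/5: particles 0 and 1 swap velocities; positions: p0=4/5 p1=4/5 p2=17/5; velocities now: v0=-4 v1=1 v2=3

Answer: 1,2 0,1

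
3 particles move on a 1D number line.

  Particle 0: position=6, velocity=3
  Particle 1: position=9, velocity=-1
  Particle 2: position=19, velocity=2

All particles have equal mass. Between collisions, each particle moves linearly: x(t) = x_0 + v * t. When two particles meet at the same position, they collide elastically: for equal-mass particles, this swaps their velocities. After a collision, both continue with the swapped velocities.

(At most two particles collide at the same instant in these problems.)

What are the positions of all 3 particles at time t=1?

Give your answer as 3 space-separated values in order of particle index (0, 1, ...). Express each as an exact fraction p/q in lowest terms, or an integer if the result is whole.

Answer: 8 9 21

Derivation:
Collision at t=3/4: particles 0 and 1 swap velocities; positions: p0=33/4 p1=33/4 p2=41/2; velocities now: v0=-1 v1=3 v2=2
Advance to t=1 (no further collisions before then); velocities: v0=-1 v1=3 v2=2; positions = 8 9 21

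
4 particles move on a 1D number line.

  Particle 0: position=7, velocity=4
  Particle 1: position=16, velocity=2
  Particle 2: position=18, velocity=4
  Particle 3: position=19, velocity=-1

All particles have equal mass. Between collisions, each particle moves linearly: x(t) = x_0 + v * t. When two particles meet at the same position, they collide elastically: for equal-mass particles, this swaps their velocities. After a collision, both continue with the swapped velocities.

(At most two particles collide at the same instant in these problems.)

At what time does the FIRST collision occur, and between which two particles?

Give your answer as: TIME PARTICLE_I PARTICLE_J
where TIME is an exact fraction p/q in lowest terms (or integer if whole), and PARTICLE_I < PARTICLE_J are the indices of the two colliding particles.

Answer: 1/5 2 3

Derivation:
Pair (0,1): pos 7,16 vel 4,2 -> gap=9, closing at 2/unit, collide at t=9/2
Pair (1,2): pos 16,18 vel 2,4 -> not approaching (rel speed -2 <= 0)
Pair (2,3): pos 18,19 vel 4,-1 -> gap=1, closing at 5/unit, collide at t=1/5
Earliest collision: t=1/5 between 2 and 3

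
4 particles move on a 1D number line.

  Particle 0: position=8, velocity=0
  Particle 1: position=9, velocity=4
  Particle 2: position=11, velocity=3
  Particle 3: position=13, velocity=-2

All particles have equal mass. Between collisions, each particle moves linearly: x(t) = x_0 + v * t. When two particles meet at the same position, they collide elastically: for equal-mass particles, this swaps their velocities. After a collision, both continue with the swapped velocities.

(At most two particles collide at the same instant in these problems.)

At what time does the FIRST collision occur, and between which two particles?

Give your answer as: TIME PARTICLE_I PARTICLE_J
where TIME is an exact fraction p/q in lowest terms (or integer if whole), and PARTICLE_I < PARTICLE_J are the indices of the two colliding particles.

Pair (0,1): pos 8,9 vel 0,4 -> not approaching (rel speed -4 <= 0)
Pair (1,2): pos 9,11 vel 4,3 -> gap=2, closing at 1/unit, collide at t=2
Pair (2,3): pos 11,13 vel 3,-2 -> gap=2, closing at 5/unit, collide at t=2/5
Earliest collision: t=2/5 between 2 and 3

Answer: 2/5 2 3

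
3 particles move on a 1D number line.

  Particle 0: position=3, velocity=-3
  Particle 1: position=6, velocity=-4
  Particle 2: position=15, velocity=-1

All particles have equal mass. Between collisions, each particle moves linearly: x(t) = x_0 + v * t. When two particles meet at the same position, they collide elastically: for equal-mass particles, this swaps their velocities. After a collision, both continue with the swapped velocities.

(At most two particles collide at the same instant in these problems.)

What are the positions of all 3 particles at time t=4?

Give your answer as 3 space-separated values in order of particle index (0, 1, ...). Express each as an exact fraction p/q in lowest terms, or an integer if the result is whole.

Collision at t=3: particles 0 and 1 swap velocities; positions: p0=-6 p1=-6 p2=12; velocities now: v0=-4 v1=-3 v2=-1
Advance to t=4 (no further collisions before then); velocities: v0=-4 v1=-3 v2=-1; positions = -10 -9 11

Answer: -10 -9 11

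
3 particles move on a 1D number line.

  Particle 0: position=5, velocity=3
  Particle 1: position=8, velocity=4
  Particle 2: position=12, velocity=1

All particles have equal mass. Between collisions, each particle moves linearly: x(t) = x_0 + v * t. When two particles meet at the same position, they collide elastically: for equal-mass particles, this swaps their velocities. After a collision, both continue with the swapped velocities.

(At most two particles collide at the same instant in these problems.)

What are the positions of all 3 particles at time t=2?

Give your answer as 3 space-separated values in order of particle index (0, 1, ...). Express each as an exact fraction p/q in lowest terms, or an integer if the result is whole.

Answer: 11 14 16

Derivation:
Collision at t=4/3: particles 1 and 2 swap velocities; positions: p0=9 p1=40/3 p2=40/3; velocities now: v0=3 v1=1 v2=4
Advance to t=2 (no further collisions before then); velocities: v0=3 v1=1 v2=4; positions = 11 14 16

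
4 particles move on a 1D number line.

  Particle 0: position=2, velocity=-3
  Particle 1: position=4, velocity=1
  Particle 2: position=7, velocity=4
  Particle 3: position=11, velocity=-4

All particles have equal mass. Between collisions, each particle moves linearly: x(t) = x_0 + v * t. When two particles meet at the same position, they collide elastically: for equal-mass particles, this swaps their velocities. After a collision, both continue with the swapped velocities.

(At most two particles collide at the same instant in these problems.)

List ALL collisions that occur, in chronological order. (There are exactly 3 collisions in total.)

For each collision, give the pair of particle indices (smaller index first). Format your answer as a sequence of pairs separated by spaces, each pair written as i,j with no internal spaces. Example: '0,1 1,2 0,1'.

Collision at t=1/2: particles 2 and 3 swap velocities; positions: p0=1/2 p1=9/2 p2=9 p3=9; velocities now: v0=-3 v1=1 v2=-4 v3=4
Collision at t=7/5: particles 1 and 2 swap velocities; positions: p0=-11/5 p1=27/5 p2=27/5 p3=63/5; velocities now: v0=-3 v1=-4 v2=1 v3=4
Collision at t=9: particles 0 and 1 swap velocities; positions: p0=-25 p1=-25 p2=13 p3=43; velocities now: v0=-4 v1=-3 v2=1 v3=4

Answer: 2,3 1,2 0,1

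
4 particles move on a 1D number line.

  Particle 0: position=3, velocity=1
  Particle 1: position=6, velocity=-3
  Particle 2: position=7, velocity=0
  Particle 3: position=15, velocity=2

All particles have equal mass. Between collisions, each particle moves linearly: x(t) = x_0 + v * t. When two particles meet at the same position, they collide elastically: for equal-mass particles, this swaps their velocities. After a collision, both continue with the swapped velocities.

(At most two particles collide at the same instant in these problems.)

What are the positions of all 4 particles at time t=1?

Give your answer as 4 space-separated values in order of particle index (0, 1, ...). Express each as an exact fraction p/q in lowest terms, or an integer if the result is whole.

Answer: 3 4 7 17

Derivation:
Collision at t=3/4: particles 0 and 1 swap velocities; positions: p0=15/4 p1=15/4 p2=7 p3=33/2; velocities now: v0=-3 v1=1 v2=0 v3=2
Advance to t=1 (no further collisions before then); velocities: v0=-3 v1=1 v2=0 v3=2; positions = 3 4 7 17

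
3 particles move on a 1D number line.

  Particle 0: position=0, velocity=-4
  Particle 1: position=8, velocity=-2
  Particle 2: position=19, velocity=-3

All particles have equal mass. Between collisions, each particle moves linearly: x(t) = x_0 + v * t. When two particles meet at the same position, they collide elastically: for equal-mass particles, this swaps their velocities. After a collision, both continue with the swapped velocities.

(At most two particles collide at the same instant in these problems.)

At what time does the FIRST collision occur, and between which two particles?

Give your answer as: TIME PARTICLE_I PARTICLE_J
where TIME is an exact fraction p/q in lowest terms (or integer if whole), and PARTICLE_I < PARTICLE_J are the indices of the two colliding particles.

Pair (0,1): pos 0,8 vel -4,-2 -> not approaching (rel speed -2 <= 0)
Pair (1,2): pos 8,19 vel -2,-3 -> gap=11, closing at 1/unit, collide at t=11
Earliest collision: t=11 between 1 and 2

Answer: 11 1 2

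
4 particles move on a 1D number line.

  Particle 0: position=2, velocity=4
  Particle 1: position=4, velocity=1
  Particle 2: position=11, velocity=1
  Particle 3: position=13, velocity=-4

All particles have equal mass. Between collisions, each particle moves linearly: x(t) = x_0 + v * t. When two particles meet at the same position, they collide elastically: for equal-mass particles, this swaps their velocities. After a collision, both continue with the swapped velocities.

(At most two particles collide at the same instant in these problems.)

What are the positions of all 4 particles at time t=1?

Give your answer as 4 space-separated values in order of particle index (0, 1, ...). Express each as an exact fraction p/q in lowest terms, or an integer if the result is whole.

Collision at t=2/5: particles 2 and 3 swap velocities; positions: p0=18/5 p1=22/5 p2=57/5 p3=57/5; velocities now: v0=4 v1=1 v2=-4 v3=1
Collision at t=2/3: particles 0 and 1 swap velocities; positions: p0=14/3 p1=14/3 p2=31/3 p3=35/3; velocities now: v0=1 v1=4 v2=-4 v3=1
Advance to t=1 (no further collisions before then); velocities: v0=1 v1=4 v2=-4 v3=1; positions = 5 6 9 12

Answer: 5 6 9 12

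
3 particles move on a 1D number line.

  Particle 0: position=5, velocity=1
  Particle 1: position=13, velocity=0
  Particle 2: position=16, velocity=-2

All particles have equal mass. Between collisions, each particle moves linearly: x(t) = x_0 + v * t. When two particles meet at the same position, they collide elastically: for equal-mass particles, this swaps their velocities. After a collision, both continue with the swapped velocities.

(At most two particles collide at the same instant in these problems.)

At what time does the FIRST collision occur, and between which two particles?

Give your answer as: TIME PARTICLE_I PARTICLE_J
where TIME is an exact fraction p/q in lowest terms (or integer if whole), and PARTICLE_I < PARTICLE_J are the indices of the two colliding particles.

Pair (0,1): pos 5,13 vel 1,0 -> gap=8, closing at 1/unit, collide at t=8
Pair (1,2): pos 13,16 vel 0,-2 -> gap=3, closing at 2/unit, collide at t=3/2
Earliest collision: t=3/2 between 1 and 2

Answer: 3/2 1 2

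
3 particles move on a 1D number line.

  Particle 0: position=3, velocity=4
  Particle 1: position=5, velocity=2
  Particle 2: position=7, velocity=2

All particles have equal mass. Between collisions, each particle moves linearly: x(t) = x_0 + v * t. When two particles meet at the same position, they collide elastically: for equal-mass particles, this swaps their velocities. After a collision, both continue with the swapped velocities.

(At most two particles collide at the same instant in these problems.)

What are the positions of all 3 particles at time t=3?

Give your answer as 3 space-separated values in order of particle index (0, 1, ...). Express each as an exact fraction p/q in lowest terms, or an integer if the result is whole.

Collision at t=1: particles 0 and 1 swap velocities; positions: p0=7 p1=7 p2=9; velocities now: v0=2 v1=4 v2=2
Collision at t=2: particles 1 and 2 swap velocities; positions: p0=9 p1=11 p2=11; velocities now: v0=2 v1=2 v2=4
Advance to t=3 (no further collisions before then); velocities: v0=2 v1=2 v2=4; positions = 11 13 15

Answer: 11 13 15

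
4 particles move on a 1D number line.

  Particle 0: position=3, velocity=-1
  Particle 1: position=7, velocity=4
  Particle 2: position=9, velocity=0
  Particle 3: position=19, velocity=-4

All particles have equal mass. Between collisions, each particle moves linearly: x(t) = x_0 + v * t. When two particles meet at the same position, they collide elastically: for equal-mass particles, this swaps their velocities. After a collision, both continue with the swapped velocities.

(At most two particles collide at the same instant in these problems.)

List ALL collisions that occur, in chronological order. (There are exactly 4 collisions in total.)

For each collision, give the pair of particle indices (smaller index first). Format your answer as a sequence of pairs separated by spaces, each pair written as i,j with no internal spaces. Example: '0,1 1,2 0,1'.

Collision at t=1/2: particles 1 and 2 swap velocities; positions: p0=5/2 p1=9 p2=9 p3=17; velocities now: v0=-1 v1=0 v2=4 v3=-4
Collision at t=3/2: particles 2 and 3 swap velocities; positions: p0=3/2 p1=9 p2=13 p3=13; velocities now: v0=-1 v1=0 v2=-4 v3=4
Collision at t=5/2: particles 1 and 2 swap velocities; positions: p0=1/2 p1=9 p2=9 p3=17; velocities now: v0=-1 v1=-4 v2=0 v3=4
Collision at t=16/3: particles 0 and 1 swap velocities; positions: p0=-7/3 p1=-7/3 p2=9 p3=85/3; velocities now: v0=-4 v1=-1 v2=0 v3=4

Answer: 1,2 2,3 1,2 0,1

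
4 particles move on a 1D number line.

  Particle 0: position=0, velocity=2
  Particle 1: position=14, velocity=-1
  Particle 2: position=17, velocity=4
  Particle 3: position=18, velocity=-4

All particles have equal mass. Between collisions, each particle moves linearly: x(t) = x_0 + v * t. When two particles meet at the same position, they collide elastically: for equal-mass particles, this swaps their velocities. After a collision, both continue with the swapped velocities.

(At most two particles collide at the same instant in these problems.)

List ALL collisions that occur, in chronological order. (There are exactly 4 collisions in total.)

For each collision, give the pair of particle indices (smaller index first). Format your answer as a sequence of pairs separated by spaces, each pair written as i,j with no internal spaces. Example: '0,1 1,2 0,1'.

Answer: 2,3 1,2 0,1 1,2

Derivation:
Collision at t=1/8: particles 2 and 3 swap velocities; positions: p0=1/4 p1=111/8 p2=35/2 p3=35/2; velocities now: v0=2 v1=-1 v2=-4 v3=4
Collision at t=4/3: particles 1 and 2 swap velocities; positions: p0=8/3 p1=38/3 p2=38/3 p3=67/3; velocities now: v0=2 v1=-4 v2=-1 v3=4
Collision at t=3: particles 0 and 1 swap velocities; positions: p0=6 p1=6 p2=11 p3=29; velocities now: v0=-4 v1=2 v2=-1 v3=4
Collision at t=14/3: particles 1 and 2 swap velocities; positions: p0=-2/3 p1=28/3 p2=28/3 p3=107/3; velocities now: v0=-4 v1=-1 v2=2 v3=4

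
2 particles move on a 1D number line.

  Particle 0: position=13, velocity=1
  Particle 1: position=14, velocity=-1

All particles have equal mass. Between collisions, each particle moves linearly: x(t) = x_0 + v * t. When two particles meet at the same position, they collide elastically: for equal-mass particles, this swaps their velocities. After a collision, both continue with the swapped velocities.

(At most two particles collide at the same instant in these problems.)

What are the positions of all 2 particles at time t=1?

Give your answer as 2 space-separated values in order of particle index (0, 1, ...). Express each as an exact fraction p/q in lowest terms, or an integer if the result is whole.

Collision at t=1/2: particles 0 and 1 swap velocities; positions: p0=27/2 p1=27/2; velocities now: v0=-1 v1=1
Advance to t=1 (no further collisions before then); velocities: v0=-1 v1=1; positions = 13 14

Answer: 13 14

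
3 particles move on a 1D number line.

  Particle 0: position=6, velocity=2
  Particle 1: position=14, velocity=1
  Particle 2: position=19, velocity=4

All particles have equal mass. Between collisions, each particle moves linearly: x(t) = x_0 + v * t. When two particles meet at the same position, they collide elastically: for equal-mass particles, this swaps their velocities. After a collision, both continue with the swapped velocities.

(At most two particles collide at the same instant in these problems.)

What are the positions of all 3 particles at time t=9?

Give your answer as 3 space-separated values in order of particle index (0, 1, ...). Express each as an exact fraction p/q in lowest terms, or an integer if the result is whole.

Collision at t=8: particles 0 and 1 swap velocities; positions: p0=22 p1=22 p2=51; velocities now: v0=1 v1=2 v2=4
Advance to t=9 (no further collisions before then); velocities: v0=1 v1=2 v2=4; positions = 23 24 55

Answer: 23 24 55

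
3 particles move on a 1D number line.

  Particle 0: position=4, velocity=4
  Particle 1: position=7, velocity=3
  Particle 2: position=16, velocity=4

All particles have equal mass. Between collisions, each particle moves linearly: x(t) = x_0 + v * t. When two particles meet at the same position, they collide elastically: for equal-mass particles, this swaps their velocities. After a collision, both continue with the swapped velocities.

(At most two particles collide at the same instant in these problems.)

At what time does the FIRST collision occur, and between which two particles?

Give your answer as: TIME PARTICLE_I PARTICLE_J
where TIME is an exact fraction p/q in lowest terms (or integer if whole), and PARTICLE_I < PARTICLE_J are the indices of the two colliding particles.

Pair (0,1): pos 4,7 vel 4,3 -> gap=3, closing at 1/unit, collide at t=3
Pair (1,2): pos 7,16 vel 3,4 -> not approaching (rel speed -1 <= 0)
Earliest collision: t=3 between 0 and 1

Answer: 3 0 1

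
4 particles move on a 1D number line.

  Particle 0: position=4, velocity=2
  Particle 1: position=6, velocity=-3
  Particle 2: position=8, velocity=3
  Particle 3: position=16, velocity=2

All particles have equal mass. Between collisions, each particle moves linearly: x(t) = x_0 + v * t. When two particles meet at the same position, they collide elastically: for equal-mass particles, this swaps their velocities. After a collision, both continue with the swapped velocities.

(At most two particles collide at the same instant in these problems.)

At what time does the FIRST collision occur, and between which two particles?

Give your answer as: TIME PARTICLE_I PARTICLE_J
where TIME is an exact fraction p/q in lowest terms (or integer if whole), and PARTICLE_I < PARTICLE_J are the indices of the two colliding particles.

Answer: 2/5 0 1

Derivation:
Pair (0,1): pos 4,6 vel 2,-3 -> gap=2, closing at 5/unit, collide at t=2/5
Pair (1,2): pos 6,8 vel -3,3 -> not approaching (rel speed -6 <= 0)
Pair (2,3): pos 8,16 vel 3,2 -> gap=8, closing at 1/unit, collide at t=8
Earliest collision: t=2/5 between 0 and 1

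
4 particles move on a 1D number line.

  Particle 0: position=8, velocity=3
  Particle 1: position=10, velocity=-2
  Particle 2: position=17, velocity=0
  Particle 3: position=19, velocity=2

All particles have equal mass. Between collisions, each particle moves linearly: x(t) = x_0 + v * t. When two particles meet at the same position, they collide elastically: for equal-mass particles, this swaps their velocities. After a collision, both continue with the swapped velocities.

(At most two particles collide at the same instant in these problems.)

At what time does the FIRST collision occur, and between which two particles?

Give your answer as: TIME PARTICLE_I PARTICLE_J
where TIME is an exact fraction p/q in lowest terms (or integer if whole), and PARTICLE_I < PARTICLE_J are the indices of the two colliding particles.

Answer: 2/5 0 1

Derivation:
Pair (0,1): pos 8,10 vel 3,-2 -> gap=2, closing at 5/unit, collide at t=2/5
Pair (1,2): pos 10,17 vel -2,0 -> not approaching (rel speed -2 <= 0)
Pair (2,3): pos 17,19 vel 0,2 -> not approaching (rel speed -2 <= 0)
Earliest collision: t=2/5 between 0 and 1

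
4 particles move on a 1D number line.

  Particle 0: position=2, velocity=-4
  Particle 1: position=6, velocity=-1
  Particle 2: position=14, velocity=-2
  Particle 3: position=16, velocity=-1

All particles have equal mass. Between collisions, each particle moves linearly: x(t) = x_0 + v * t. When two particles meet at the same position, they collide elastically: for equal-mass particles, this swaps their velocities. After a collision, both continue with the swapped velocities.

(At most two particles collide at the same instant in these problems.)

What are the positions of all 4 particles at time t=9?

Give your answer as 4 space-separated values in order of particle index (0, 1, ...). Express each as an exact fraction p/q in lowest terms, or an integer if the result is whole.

Collision at t=8: particles 1 and 2 swap velocities; positions: p0=-30 p1=-2 p2=-2 p3=8; velocities now: v0=-4 v1=-2 v2=-1 v3=-1
Advance to t=9 (no further collisions before then); velocities: v0=-4 v1=-2 v2=-1 v3=-1; positions = -34 -4 -3 7

Answer: -34 -4 -3 7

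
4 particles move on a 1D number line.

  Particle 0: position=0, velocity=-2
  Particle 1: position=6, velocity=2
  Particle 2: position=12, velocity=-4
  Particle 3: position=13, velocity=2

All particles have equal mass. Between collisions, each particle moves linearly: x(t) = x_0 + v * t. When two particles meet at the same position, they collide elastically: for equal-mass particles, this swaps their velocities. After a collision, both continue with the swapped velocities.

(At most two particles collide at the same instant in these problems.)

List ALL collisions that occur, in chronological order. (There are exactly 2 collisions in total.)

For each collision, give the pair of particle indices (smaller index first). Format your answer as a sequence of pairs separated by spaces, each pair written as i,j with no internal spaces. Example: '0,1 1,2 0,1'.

Collision at t=1: particles 1 and 2 swap velocities; positions: p0=-2 p1=8 p2=8 p3=15; velocities now: v0=-2 v1=-4 v2=2 v3=2
Collision at t=6: particles 0 and 1 swap velocities; positions: p0=-12 p1=-12 p2=18 p3=25; velocities now: v0=-4 v1=-2 v2=2 v3=2

Answer: 1,2 0,1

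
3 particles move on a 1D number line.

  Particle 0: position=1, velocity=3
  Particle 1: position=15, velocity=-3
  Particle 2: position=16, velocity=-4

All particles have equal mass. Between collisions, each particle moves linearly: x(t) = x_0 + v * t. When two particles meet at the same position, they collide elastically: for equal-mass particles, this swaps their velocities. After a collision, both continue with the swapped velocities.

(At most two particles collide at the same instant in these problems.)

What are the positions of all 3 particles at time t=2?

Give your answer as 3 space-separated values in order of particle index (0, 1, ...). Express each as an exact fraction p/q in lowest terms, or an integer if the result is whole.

Collision at t=1: particles 1 and 2 swap velocities; positions: p0=4 p1=12 p2=12; velocities now: v0=3 v1=-4 v2=-3
Advance to t=2 (no further collisions before then); velocities: v0=3 v1=-4 v2=-3; positions = 7 8 9

Answer: 7 8 9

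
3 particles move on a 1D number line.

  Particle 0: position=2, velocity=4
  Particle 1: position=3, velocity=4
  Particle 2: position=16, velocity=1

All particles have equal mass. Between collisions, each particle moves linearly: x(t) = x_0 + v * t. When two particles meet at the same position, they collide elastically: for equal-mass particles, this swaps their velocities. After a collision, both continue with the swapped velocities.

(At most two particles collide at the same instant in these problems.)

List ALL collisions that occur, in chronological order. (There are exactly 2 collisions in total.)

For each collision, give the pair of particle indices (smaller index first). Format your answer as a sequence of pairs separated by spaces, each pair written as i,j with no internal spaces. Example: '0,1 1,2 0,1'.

Collision at t=13/3: particles 1 and 2 swap velocities; positions: p0=58/3 p1=61/3 p2=61/3; velocities now: v0=4 v1=1 v2=4
Collision at t=14/3: particles 0 and 1 swap velocities; positions: p0=62/3 p1=62/3 p2=65/3; velocities now: v0=1 v1=4 v2=4

Answer: 1,2 0,1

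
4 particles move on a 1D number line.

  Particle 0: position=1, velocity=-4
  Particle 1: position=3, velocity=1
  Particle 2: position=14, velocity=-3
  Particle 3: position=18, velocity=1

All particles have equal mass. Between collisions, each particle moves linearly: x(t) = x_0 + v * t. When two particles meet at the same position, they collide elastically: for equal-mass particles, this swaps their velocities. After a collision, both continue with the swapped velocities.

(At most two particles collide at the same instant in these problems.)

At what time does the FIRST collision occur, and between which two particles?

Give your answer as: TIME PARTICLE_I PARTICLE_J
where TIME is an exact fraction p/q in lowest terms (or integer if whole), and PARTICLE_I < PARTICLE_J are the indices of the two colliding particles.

Answer: 11/4 1 2

Derivation:
Pair (0,1): pos 1,3 vel -4,1 -> not approaching (rel speed -5 <= 0)
Pair (1,2): pos 3,14 vel 1,-3 -> gap=11, closing at 4/unit, collide at t=11/4
Pair (2,3): pos 14,18 vel -3,1 -> not approaching (rel speed -4 <= 0)
Earliest collision: t=11/4 between 1 and 2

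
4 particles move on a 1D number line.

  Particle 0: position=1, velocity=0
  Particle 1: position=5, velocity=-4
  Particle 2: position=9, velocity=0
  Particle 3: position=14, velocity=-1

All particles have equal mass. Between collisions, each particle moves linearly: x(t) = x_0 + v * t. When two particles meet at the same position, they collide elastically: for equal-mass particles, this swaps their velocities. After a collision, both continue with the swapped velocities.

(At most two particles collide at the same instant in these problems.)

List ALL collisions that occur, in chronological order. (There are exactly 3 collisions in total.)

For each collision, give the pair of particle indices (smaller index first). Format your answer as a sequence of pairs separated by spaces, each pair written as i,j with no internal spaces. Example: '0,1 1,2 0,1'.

Collision at t=1: particles 0 and 1 swap velocities; positions: p0=1 p1=1 p2=9 p3=13; velocities now: v0=-4 v1=0 v2=0 v3=-1
Collision at t=5: particles 2 and 3 swap velocities; positions: p0=-15 p1=1 p2=9 p3=9; velocities now: v0=-4 v1=0 v2=-1 v3=0
Collision at t=13: particles 1 and 2 swap velocities; positions: p0=-47 p1=1 p2=1 p3=9; velocities now: v0=-4 v1=-1 v2=0 v3=0

Answer: 0,1 2,3 1,2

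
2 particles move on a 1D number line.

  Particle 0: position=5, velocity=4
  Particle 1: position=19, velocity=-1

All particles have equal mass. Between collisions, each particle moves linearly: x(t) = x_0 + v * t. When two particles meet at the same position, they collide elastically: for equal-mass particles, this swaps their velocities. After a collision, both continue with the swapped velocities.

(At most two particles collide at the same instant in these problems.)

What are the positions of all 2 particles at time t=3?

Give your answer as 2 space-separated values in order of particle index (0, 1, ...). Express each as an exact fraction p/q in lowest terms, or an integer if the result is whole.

Answer: 16 17

Derivation:
Collision at t=14/5: particles 0 and 1 swap velocities; positions: p0=81/5 p1=81/5; velocities now: v0=-1 v1=4
Advance to t=3 (no further collisions before then); velocities: v0=-1 v1=4; positions = 16 17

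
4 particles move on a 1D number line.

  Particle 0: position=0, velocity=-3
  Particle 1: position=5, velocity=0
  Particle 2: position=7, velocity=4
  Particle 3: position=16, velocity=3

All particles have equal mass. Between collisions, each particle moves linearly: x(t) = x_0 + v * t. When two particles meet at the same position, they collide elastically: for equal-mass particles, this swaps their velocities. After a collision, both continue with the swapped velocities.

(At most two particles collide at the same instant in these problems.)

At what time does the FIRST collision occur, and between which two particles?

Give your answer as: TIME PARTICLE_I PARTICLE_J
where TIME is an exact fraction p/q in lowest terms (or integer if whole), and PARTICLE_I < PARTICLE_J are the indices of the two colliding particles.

Answer: 9 2 3

Derivation:
Pair (0,1): pos 0,5 vel -3,0 -> not approaching (rel speed -3 <= 0)
Pair (1,2): pos 5,7 vel 0,4 -> not approaching (rel speed -4 <= 0)
Pair (2,3): pos 7,16 vel 4,3 -> gap=9, closing at 1/unit, collide at t=9
Earliest collision: t=9 between 2 and 3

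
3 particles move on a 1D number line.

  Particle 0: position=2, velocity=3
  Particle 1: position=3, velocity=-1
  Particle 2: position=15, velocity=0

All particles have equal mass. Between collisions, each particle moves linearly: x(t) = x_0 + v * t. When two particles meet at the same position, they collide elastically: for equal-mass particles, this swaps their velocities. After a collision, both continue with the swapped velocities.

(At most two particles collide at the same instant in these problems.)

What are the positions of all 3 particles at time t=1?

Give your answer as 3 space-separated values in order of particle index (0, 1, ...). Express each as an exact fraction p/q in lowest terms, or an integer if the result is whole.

Answer: 2 5 15

Derivation:
Collision at t=1/4: particles 0 and 1 swap velocities; positions: p0=11/4 p1=11/4 p2=15; velocities now: v0=-1 v1=3 v2=0
Advance to t=1 (no further collisions before then); velocities: v0=-1 v1=3 v2=0; positions = 2 5 15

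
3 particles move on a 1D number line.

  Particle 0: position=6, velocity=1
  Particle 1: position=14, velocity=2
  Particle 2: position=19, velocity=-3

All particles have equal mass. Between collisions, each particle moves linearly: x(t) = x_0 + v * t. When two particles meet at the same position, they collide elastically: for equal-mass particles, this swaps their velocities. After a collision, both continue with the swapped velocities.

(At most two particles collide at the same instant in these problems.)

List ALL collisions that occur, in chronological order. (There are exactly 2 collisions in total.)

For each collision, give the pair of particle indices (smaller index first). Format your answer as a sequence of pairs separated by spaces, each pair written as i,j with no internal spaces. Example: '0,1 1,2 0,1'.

Answer: 1,2 0,1

Derivation:
Collision at t=1: particles 1 and 2 swap velocities; positions: p0=7 p1=16 p2=16; velocities now: v0=1 v1=-3 v2=2
Collision at t=13/4: particles 0 and 1 swap velocities; positions: p0=37/4 p1=37/4 p2=41/2; velocities now: v0=-3 v1=1 v2=2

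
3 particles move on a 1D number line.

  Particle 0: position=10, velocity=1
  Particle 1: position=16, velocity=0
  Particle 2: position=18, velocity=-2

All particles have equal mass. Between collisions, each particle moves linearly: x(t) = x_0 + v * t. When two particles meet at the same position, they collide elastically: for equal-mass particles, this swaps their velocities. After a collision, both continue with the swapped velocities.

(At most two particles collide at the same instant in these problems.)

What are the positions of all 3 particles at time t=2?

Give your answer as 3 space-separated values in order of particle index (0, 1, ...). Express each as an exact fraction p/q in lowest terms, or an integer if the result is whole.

Answer: 12 14 16

Derivation:
Collision at t=1: particles 1 and 2 swap velocities; positions: p0=11 p1=16 p2=16; velocities now: v0=1 v1=-2 v2=0
Advance to t=2 (no further collisions before then); velocities: v0=1 v1=-2 v2=0; positions = 12 14 16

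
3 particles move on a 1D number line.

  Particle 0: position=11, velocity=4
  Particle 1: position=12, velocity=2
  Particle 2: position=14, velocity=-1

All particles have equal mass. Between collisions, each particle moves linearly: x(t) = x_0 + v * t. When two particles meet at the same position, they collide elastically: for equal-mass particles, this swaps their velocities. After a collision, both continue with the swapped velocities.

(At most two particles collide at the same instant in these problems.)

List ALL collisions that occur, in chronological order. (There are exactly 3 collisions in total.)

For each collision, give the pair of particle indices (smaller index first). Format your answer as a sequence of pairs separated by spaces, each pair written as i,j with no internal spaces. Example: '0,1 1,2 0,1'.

Collision at t=1/2: particles 0 and 1 swap velocities; positions: p0=13 p1=13 p2=27/2; velocities now: v0=2 v1=4 v2=-1
Collision at t=3/5: particles 1 and 2 swap velocities; positions: p0=66/5 p1=67/5 p2=67/5; velocities now: v0=2 v1=-1 v2=4
Collision at t=2/3: particles 0 and 1 swap velocities; positions: p0=40/3 p1=40/3 p2=41/3; velocities now: v0=-1 v1=2 v2=4

Answer: 0,1 1,2 0,1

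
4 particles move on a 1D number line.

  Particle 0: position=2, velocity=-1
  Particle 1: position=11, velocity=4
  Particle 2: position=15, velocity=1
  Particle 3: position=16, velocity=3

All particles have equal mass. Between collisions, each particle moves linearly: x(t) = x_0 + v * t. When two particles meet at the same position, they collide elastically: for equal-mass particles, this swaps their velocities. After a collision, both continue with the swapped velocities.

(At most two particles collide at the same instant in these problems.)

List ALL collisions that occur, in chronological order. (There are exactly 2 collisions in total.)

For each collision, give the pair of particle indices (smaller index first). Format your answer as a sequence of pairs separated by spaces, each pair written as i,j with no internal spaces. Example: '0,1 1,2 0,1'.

Answer: 1,2 2,3

Derivation:
Collision at t=4/3: particles 1 and 2 swap velocities; positions: p0=2/3 p1=49/3 p2=49/3 p3=20; velocities now: v0=-1 v1=1 v2=4 v3=3
Collision at t=5: particles 2 and 3 swap velocities; positions: p0=-3 p1=20 p2=31 p3=31; velocities now: v0=-1 v1=1 v2=3 v3=4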